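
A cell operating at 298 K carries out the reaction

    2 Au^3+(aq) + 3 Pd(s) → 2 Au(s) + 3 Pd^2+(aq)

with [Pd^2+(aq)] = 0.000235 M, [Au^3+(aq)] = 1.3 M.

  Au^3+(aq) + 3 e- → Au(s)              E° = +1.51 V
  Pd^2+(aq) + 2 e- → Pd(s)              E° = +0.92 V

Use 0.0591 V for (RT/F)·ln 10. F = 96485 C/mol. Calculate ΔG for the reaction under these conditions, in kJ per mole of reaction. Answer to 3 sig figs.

−405 kJ/mol

The standard cell potential is +1.51 − (+0.92) = +0.59 V, with n = 6 electrons in the balanced equation.
Here Q = [Pd^2+(aq)]^3 / [Au^3+(aq)]^2 = 7.68×10^−12 (log Q = −11.115), giving E = +0.59 − (0.0591/6)·(−11.115) = +0.6995 V.
Finally ΔG = −nFE = −(6)(96485 C/mol)(+0.6995 V) = −405 kJ/mol.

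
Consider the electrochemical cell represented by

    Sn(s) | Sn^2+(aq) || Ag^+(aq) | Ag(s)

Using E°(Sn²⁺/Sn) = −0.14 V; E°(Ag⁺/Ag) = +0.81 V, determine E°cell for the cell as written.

+0.95 V

By convention the left-hand electrode in cell notation is the anode (oxidation) and the right-hand electrode is the cathode (reduction).
E°cell = E°(right) − E°(left) = +0.81 − (−0.14) = +0.95 V.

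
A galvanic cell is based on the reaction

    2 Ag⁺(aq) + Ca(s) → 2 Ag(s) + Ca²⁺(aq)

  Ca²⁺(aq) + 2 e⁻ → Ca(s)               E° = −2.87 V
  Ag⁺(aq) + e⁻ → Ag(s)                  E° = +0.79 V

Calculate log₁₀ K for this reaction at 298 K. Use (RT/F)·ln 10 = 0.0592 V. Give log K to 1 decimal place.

The Ag⁺/Ag couple is reduced (cathode); E°cell = +0.79 − (−2.87) = +3.66 V with n = 2.
At equilibrium E = 0, so log K = nE°cell / 0.0592 = (2)(+3.66) / 0.0592 = 123.6.

log K = 123.6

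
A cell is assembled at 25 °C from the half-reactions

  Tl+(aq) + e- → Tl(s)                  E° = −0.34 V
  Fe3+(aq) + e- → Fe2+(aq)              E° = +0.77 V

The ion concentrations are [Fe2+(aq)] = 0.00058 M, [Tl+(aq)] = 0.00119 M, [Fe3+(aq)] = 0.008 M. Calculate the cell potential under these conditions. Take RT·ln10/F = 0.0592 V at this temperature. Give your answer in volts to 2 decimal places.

Since E°(Fe³⁺/Fe²⁺) > E°(Tl⁺/Tl), Fe³⁺/Fe²⁺ serves as the cathode.
The standard potential is +0.77 − (−0.34) = +1.11 V and the balanced reaction transfers n = 1 electron.
For the overall reaction Fe3+(aq) + Tl(s) → Fe2+(aq) + Tl+(aq), Q = ([Fe2+(aq)]·[Tl+(aq)]) / [Fe3+(aq)] = 8.63×10^−5, giving log Q = −4.064.
Applying E = E° − (RT ln10/nF)·log Q gives +1.11 − (0.0592/1)(−4.064) = +1.35 V.

+1.35 V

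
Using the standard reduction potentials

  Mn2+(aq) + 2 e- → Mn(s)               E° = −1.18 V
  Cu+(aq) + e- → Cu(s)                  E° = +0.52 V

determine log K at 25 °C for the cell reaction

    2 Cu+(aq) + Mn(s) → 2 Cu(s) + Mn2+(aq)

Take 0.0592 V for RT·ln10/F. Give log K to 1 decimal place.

The Cu⁺/Cu couple is reduced (cathode); E°cell = +0.52 − (−1.18) = +1.70 V with n = 2.
At equilibrium E = 0, so log K = nE°cell / 0.0592 = (2)(+1.70) / 0.0592 = 57.4.

log K = 57.4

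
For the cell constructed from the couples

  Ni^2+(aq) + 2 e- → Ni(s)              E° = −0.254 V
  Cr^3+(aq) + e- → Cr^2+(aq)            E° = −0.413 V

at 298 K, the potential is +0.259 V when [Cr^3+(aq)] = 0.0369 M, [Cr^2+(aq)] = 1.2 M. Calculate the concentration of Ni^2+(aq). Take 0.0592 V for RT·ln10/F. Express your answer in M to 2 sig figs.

Ni²⁺/Ni is the cathode (higher E°); E°cell = −0.254 − (−0.413) = +0.159 V with n = 2.
Rearranging E = E° − (0.0592/n)·log Q gives log Q = 2(+0.159 − (+0.259))/0.0592 = −3.378.
For Ni^2+(aq) + 2 Cr^2+(aq) → Ni(s) + 2 Cr^3+(aq), the reaction quotient is Q = [Cr^3+(aq)]^2 / ([Ni^2+(aq)]·[Cr^2+(aq)]^2).
Solving for the unknown gives log [Ni^2+(aq)] = 0.354, so [Ni^2+(aq)] ≈ 2.3 M.

2.3 M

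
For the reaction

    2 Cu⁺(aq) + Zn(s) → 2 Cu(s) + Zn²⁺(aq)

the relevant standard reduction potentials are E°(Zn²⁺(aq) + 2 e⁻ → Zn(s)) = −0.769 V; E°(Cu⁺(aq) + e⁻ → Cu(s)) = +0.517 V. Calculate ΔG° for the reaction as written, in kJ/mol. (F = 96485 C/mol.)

−248 kJ/mol

In the reaction as written Cu⁺(aq) is reduced, so the Cu⁺/Cu couple is the cathode and Zn²⁺/Zn is the anode.
E°cell = +0.517 − (−0.769) = +1.286 V; balancing electrons gives n = 2.
ΔG° = −nFE°cell = −(2)(96485)(+1.286) J/mol = −248 kJ/mol.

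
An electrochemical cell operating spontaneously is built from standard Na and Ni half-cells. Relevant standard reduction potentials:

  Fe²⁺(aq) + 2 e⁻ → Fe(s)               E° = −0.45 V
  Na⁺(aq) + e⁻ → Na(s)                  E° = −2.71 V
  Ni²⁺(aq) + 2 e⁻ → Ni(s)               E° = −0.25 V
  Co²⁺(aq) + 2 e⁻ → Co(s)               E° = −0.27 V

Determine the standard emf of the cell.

+2.46 V

The Ni²⁺/Ni couple has the higher E°, so Ni ion is reduced (cathode) and Na is oxidized (anode).
E°cell = E°(cathode) − E°(anode) = −0.25 − (−2.71) = +2.46 V.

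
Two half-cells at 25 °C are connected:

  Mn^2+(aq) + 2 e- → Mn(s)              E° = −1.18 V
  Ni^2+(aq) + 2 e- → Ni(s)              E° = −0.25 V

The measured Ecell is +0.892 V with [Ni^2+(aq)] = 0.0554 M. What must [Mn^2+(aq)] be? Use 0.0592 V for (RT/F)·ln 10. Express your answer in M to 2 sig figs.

Ni²⁺/Ni is the cathode (higher E°); E°cell = −0.25 − (−1.18) = +0.93 V with n = 2.
Since E = E° − (0.0592/n)·log Q, log Q = n(E° − E)/0.0592 = 1.284.
For Ni^2+(aq) + Mn(s) → Ni(s) + Mn^2+(aq), the reaction quotient is Q = [Mn^2+(aq)] / [Ni^2+(aq)].
Solving for the unknown gives log [Mn^2+(aq)] = 0.028, so [Mn^2+(aq)] ≈ 1.1 M.

1.1 M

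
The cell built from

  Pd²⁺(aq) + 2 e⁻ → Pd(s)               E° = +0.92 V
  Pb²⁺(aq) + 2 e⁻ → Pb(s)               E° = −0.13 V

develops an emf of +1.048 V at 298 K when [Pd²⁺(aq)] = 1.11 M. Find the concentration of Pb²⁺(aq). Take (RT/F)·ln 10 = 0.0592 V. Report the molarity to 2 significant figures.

With Pd²⁺/Pd at the cathode and Pb²⁺/Pb at the anode, E°cell = +0.92 − (−0.13) = +1.05 V (n = 2).
Since E = E° − (0.0592/n)·log Q, log Q = n(E° − E)/0.0592 = 0.068.
Balancing electrons gives Pd²⁺(aq) + Pb(s) → Pd(s) + Pb²⁺(aq); thus Q = [Pb²⁺(aq)] / [Pd²⁺(aq)].
Substituting the known concentrations and solving, log [Pb²⁺(aq)] = 0.113 and [Pb²⁺(aq)] = 1.3 M.

1.3 M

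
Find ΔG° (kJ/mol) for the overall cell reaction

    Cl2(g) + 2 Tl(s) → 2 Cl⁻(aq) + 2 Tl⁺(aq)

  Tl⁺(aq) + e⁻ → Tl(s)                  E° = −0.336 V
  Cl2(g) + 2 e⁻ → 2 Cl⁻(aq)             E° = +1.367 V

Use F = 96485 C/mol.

In the reaction as written Cl2(g) is reduced, so the Cl₂/Cl⁻ couple is the cathode and Tl⁺/Tl is the anode.
E°cell = +1.367 − (−0.336) = +1.703 V; balancing electrons gives n = 2.
ΔG° = −nFE°cell = −(2)(96485)(+1.703) J/mol = −329 kJ/mol.

−329 kJ/mol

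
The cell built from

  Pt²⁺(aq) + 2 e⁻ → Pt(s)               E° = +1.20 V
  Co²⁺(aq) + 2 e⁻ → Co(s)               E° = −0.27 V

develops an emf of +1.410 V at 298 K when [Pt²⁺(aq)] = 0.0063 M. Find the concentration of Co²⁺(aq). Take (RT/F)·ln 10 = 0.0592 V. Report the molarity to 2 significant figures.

0.67 M

With Pt²⁺/Pt at the cathode and Co²⁺/Co at the anode, E°cell = +1.20 − (−0.27) = +1.47 V (n = 2).
Since E = E° − (0.0592/n)·log Q, log Q = n(E° − E)/0.0592 = 2.027.
The balanced reaction is Pt²⁺(aq) + Co(s) → Pt(s) + Co²⁺(aq), so Q = [Co²⁺(aq)] / [Pt²⁺(aq)].
Substituting the known concentrations and solving, log [Co²⁺(aq)] = −0.174 and [Co²⁺(aq)] = 0.67 M.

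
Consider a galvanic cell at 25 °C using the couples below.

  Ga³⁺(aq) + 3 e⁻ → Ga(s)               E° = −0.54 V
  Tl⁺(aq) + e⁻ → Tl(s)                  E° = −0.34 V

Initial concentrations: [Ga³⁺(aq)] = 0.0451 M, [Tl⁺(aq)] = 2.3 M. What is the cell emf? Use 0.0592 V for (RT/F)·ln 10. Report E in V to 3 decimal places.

Since E°(Tl⁺/Tl) > E°(Ga³⁺/Ga), Tl⁺/Tl serves as the cathode.
E°cell = E°cat − E°an = −0.34 − (−0.54) = +0.20 V; n = 3.
The balanced reaction is 3 Tl⁺(aq) + Ga(s) → 3 Tl(s) + Ga³⁺(aq), so Q = [Ga³⁺(aq)] / [Tl⁺(aq)]^3 = 0.00371 and log Q = −2.431.
By the Nernst equation, E = +0.20 − (0.0592/3)·(−2.431) = +0.248 V.

+0.248 V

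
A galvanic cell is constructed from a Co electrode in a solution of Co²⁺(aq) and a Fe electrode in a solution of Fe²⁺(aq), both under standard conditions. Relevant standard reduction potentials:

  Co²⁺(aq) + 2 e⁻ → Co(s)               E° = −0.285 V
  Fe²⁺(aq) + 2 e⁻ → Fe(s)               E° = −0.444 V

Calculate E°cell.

Of the two couples in this cell, the one with the more positive reduction potential is reduced at the cathode: here that is Co²⁺/Co (−0.285 V); Fe²⁺/Fe (−0.444 V) is the anode.
E°cell = E°(cathode) − E°(anode) = −0.285 − (−0.444) = +0.159 V.

+0.159 V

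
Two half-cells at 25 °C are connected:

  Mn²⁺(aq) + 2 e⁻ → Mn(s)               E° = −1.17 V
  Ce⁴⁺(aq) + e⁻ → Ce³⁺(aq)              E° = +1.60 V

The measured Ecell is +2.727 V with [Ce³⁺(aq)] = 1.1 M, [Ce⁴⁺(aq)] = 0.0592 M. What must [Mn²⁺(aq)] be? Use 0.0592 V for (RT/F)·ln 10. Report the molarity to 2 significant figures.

0.082 M

The Ce⁴⁺/Ce³⁺ couple has the larger reduction potential, so it is the cathode: E°cell = +1.60 − (−1.17) = +2.77 V and n = 2.
From the Nernst equation, log Q = n(E° − E)/0.0592 = 2·(+2.77 − (+2.727))/0.0592 = 1.453.
For 2 Ce⁴⁺(aq) + Mn(s) → 2 Ce³⁺(aq) + Mn²⁺(aq), the reaction quotient is Q = ([Ce³⁺(aq)]^2·[Mn²⁺(aq)]) / [Ce⁴⁺(aq)]^2.
Solving for the unknown gives log [Mn²⁺(aq)] = −1.085, so [Mn²⁺(aq)] ≈ 0.082 M.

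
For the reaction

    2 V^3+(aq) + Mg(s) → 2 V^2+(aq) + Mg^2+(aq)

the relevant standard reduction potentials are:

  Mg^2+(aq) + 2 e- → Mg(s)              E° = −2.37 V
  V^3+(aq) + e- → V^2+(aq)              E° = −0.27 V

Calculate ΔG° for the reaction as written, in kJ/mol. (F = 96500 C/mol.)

−405 kJ/mol

In the reaction as written V^3+(aq) is reduced, so the V³⁺/V²⁺ couple is the cathode and Mg²⁺/Mg is the anode.
E°cell = −0.27 − (−2.37) = +2.10 V; balancing electrons gives n = 2.
ΔG° = −nFE°cell = −(2)(96500)(+2.10) J/mol = −405 kJ/mol.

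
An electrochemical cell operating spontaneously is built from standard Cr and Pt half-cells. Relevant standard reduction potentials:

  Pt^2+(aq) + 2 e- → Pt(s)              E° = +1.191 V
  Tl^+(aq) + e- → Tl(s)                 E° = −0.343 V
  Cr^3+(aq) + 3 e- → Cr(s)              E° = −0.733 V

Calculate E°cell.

+1.924 V

Of the two couples in this cell, the one with the more positive reduction potential is reduced at the cathode: here that is Pt²⁺/Pt (+1.191 V); Cr³⁺/Cr (−0.733 V) is the anode.
E°cell = E°(cathode) − E°(anode) = +1.191 − (−0.733) = +1.924 V.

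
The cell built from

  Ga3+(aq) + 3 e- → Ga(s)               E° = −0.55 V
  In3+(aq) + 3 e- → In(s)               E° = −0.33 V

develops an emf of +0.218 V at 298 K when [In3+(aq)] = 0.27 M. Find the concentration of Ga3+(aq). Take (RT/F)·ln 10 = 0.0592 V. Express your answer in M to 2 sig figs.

The In³⁺/In couple has the larger reduction potential, so it is the cathode: E°cell = −0.33 − (−0.55) = +0.22 V and n = 3.
Rearranging E = E° − (0.0592/n)·log Q gives log Q = 3(+0.22 − (+0.218))/0.0592 = 0.101.
For In3+(aq) + Ga(s) → In(s) + Ga3+(aq), the reaction quotient is Q = [Ga3+(aq)] / [In3+(aq)].
Substituting the known concentrations and solving, log [Ga3+(aq)] = −0.468 and [Ga3+(aq)] = 0.34 M.

0.34 M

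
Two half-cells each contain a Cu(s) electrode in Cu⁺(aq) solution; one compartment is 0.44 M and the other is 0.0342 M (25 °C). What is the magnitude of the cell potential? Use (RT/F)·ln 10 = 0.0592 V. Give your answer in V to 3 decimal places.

0.066 V

For a concentration cell E°cell = 0, since both electrodes use the same couple.
The compartment with the higher Cu⁺(aq) concentration (0.44 M) acts as the cathode; ions are reduced there and produced at the dilute (0.0342 M) anode.
With n = 1, Ecell = −(0.0592/1)·log([dilute]/[conc]) = −(0.0592/1)·log(0.0342/0.44) = +0.066 V.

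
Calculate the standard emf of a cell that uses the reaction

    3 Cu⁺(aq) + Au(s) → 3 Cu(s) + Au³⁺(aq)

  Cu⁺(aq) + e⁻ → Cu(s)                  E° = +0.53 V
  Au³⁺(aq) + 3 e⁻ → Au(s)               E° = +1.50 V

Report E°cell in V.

Cu⁺(aq) gains electrons, so the Cu⁺/Cu couple is the cathode; the Au³⁺/Au couple is the anode.
E°cell = E°(cathode) − E°(anode) = +0.53 − (+1.50) = −0.97 V.

−0.97 V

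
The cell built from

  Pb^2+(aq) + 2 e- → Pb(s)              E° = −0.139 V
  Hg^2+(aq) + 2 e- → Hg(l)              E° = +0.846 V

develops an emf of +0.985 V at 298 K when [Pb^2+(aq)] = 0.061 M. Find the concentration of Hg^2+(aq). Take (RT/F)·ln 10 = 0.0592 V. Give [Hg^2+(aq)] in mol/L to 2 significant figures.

0.061 M

With Hg²⁺/Hg at the cathode and Pb²⁺/Pb at the anode, E°cell = +0.846 − (−0.139) = +0.985 V (n = 2).
From the Nernst equation, log Q = n(E° − E)/0.0592 = 2·(+0.985 − (+0.985))/0.0592 = 0.000.
Balancing electrons gives Hg^2+(aq) + Pb(s) → Hg(l) + Pb^2+(aq); thus Q = [Pb^2+(aq)] / [Hg^2+(aq)].
Substituting the known concentrations and solving, log [Hg^2+(aq)] = −1.215 and [Hg^2+(aq)] = 0.061 M.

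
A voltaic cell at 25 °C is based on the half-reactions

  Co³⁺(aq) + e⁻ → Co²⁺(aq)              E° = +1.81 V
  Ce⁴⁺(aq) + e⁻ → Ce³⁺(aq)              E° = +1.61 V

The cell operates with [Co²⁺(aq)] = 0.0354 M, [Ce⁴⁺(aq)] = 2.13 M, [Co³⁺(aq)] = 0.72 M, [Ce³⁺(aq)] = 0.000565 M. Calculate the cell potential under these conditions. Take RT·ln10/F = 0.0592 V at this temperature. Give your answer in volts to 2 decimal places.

The Co³⁺/Co²⁺ couple has the more positive E°, so it is the cathode; Ce⁴⁺/Ce³⁺ is the anode.
The standard potential is +1.81 − (+1.61) = +0.20 V and the balanced reaction transfers n = 1 electron.
For the overall reaction Co³⁺(aq) + Ce³⁺(aq) → Co²⁺(aq) + Ce⁴⁺(aq), Q = ([Co²⁺(aq)]·[Ce⁴⁺(aq)]) / ([Co³⁺(aq)]·[Ce³⁺(aq)]) = 185, giving log Q = 2.268.
By the Nernst equation, E = +0.20 − (0.0592/1)·(2.268) = +0.07 V.

+0.07 V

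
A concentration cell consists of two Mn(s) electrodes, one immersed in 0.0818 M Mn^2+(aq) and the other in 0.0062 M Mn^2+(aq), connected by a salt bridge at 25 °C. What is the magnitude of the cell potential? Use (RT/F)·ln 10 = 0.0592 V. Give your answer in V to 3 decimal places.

0.033 V

For a concentration cell E°cell = 0, since both electrodes use the same couple.
The compartment with the higher Mn^2+(aq) concentration (0.0818 M) acts as the cathode; ions are reduced there and produced at the dilute (0.0062 M) anode.
With n = 2, Ecell = −(0.0592/2)·log([dilute]/[conc]) = −(0.0592/2)·log(0.0062/0.0818) = +0.033 V.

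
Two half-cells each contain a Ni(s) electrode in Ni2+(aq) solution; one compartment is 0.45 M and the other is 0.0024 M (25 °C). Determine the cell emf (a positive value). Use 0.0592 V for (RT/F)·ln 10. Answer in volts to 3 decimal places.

For a concentration cell E°cell = 0, since both electrodes use the same couple.
The compartment with the higher Ni2+(aq) concentration (0.45 M) acts as the cathode; ions are reduced there and produced at the dilute (0.0024 M) anode.
With n = 2, Ecell = −(0.0592/2)·log([dilute]/[conc]) = −(0.0592/2)·log(0.0024/0.45) = +0.067 V.

0.067 V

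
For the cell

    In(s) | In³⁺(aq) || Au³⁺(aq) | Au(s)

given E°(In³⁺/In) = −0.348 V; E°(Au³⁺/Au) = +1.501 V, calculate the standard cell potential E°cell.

By convention the left-hand electrode in cell notation is the anode (oxidation) and the right-hand electrode is the cathode (reduction).
E°cell = E°(right) − E°(left) = +1.501 − (−0.348) = +1.849 V.

+1.849 V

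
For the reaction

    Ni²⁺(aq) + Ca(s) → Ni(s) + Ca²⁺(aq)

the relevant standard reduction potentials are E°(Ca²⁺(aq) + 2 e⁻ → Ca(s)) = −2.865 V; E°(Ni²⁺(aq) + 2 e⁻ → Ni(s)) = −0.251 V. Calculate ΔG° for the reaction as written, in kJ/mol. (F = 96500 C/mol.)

In the reaction as written Ni²⁺(aq) is reduced, so the Ni²⁺/Ni couple is the cathode and Ca²⁺/Ca is the anode.
E°cell = −0.251 − (−2.865) = +2.614 V; balancing electrons gives n = 2.
ΔG° = −nFE°cell = −(2)(96500)(+2.614) J/mol = −505 kJ/mol.

−505 kJ/mol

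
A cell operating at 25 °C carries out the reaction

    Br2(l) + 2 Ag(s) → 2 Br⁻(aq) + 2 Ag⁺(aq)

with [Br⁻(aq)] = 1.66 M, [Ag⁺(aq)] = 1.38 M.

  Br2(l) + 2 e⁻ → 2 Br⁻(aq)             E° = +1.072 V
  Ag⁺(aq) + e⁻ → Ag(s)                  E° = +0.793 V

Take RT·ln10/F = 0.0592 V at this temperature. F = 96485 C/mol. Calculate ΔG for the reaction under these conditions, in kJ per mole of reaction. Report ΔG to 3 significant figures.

E°cell = +1.072 − (+0.793) = +0.279 V; the balanced reaction transfers n = 2 electrons.
The reaction quotient is [Br⁻(aq)]^2·[Ag⁺(aq)]^2 = 5.25; by Nernst, E = +0.279 − (0.0592/2)(0.720) = +0.2577 V.
Finally ΔG = −nFE = −(2)(96485 C/mol)(+0.2577 V) = −49.7 kJ/mol.

−49.7 kJ/mol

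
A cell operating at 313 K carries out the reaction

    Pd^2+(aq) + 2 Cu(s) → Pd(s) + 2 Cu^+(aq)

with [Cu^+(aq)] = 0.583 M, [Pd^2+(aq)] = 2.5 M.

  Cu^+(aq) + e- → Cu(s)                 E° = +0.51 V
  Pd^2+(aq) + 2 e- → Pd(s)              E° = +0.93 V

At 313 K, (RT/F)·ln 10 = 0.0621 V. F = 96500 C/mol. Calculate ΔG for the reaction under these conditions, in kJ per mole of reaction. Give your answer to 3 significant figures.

With Pd²⁺/Pd reduced at the cathode, E°cell = +0.93 − (+0.51) = +0.42 V and n = 2.
Here Q = [Cu^+(aq)]^2 / [Pd^2+(aq)] = 0.136 (log Q = −0.867), giving E = +0.42 − (0.0621/2)·(−0.867) = +0.4469 V.
ΔG = −nFE = −(2)(96500)(+0.4469) J/mol = −86.3 kJ/mol.

−86.3 kJ/mol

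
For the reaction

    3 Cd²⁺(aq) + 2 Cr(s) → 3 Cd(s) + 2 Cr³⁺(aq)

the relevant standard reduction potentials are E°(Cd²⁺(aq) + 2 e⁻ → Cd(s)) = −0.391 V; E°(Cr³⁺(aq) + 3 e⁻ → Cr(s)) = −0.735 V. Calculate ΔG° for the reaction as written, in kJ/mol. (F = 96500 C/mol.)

−199 kJ/mol

In the reaction as written Cd²⁺(aq) is reduced, so the Cd²⁺/Cd couple is the cathode and Cr³⁺/Cr is the anode.
E°cell = −0.391 − (−0.735) = +0.344 V; balancing electrons gives n = 6.
ΔG° = −nFE°cell = −(6)(96500)(+0.344) J/mol = −199 kJ/mol.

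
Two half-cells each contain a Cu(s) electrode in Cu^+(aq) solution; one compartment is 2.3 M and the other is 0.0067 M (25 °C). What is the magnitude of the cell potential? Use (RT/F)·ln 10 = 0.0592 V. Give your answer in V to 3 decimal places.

0.150 V

For a concentration cell E°cell = 0, since both electrodes use the same couple.
The compartment with the higher Cu^+(aq) concentration (2.3 M) acts as the cathode; ions are reduced there and produced at the dilute (0.0067 M) anode.
With n = 1, Ecell = −(0.0592/1)·log([dilute]/[conc]) = −(0.0592/1)·log(0.0067/2.3) = +0.150 V.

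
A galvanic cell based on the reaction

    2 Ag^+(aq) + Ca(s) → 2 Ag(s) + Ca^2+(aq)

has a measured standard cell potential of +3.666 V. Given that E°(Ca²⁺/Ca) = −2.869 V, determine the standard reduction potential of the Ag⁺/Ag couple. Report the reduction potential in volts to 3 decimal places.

In the reaction as written the Ag⁺/Ag couple is reduced (cathode) and Ca²⁺/Ca is oxidized (anode), so E°cell = E°(Ag⁺/Ag) − E°(Ca²⁺/Ca).
E°(Ag⁺/Ag) = E°cell + E°(anode) = +3.666 + (−2.869) = +0.797 V.

+0.797 V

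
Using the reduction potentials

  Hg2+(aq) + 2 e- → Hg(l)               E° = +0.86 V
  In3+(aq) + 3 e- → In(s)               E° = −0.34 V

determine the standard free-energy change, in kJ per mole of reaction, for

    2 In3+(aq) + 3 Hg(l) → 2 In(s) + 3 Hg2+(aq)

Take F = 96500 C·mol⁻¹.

In the reaction as written In3+(aq) is reduced, so the In³⁺/In couple is the cathode and Hg²⁺/Hg is the anode.
E°cell = −0.34 − (+0.86) = −1.20 V; balancing electrons gives n = 6.
ΔG° = −nFE°cell = −(6)(96500)(−1.20) J/mol = +695 kJ/mol.

+695 kJ/mol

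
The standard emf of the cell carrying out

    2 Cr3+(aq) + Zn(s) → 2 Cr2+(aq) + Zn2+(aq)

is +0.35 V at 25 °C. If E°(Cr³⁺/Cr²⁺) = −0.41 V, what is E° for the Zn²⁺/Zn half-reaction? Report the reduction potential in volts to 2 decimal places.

In the reaction as written the Cr³⁺/Cr²⁺ couple is reduced (cathode) and Zn²⁺/Zn is oxidized (anode), so E°cell = E°(Cr³⁺/Cr²⁺) − E°(Zn²⁺/Zn).
E°(Zn²⁺/Zn) = E°(cathode) − E°cell = −0.41 − (+0.35) = −0.76 V.

−0.76 V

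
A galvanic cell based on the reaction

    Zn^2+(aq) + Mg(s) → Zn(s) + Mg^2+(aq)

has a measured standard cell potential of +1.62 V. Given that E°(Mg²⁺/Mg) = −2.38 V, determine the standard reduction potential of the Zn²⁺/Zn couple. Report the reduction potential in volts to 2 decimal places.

−0.76 V

In the reaction as written the Zn²⁺/Zn couple is reduced (cathode) and Mg²⁺/Mg is oxidized (anode), so E°cell = E°(Zn²⁺/Zn) − E°(Mg²⁺/Mg).
E°(Zn²⁺/Zn) = E°cell + E°(anode) = +1.62 + (−2.38) = −0.76 V.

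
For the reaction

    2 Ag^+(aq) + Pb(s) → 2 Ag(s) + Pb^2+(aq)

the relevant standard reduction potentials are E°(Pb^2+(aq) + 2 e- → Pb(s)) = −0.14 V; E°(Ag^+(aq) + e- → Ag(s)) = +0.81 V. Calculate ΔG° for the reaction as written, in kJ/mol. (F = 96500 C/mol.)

−183 kJ/mol

In the reaction as written Ag^+(aq) is reduced, so the Ag⁺/Ag couple is the cathode and Pb²⁺/Pb is the anode.
E°cell = +0.81 − (−0.14) = +0.95 V; balancing electrons gives n = 2.
ΔG° = −nFE°cell = −(2)(96500)(+0.95) J/mol = −183 kJ/mol.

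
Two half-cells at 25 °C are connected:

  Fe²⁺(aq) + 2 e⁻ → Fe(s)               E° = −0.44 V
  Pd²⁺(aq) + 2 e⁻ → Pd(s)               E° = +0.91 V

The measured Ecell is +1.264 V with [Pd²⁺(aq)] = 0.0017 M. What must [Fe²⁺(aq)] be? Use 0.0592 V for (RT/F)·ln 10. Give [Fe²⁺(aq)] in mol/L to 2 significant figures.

1.4 M

The Pd²⁺/Pd couple has the larger reduction potential, so it is the cathode: E°cell = +0.91 − (−0.44) = +1.35 V and n = 2.
Since E = E° − (0.0592/n)·log Q, log Q = n(E° − E)/0.0592 = 2.905.
The balanced reaction is Pd²⁺(aq) + Fe(s) → Pd(s) + Fe²⁺(aq), so Q = [Fe²⁺(aq)] / [Pd²⁺(aq)].
Substituting the known concentrations and solving, log [Fe²⁺(aq)] = 0.135 and [Fe²⁺(aq)] = 1.4 M.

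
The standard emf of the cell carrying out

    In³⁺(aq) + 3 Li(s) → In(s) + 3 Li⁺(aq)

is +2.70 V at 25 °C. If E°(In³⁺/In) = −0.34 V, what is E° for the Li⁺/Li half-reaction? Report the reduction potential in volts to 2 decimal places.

−3.04 V

In the reaction as written the In³⁺/In couple is reduced (cathode) and Li⁺/Li is oxidized (anode), so E°cell = E°(In³⁺/In) − E°(Li⁺/Li).
E°(Li⁺/Li) = E°(cathode) − E°cell = −0.34 − (+2.70) = −3.04 V.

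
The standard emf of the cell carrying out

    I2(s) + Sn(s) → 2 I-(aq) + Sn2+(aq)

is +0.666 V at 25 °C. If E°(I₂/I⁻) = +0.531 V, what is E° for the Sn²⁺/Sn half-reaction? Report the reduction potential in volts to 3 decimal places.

−0.135 V

In the reaction as written the I₂/I⁻ couple is reduced (cathode) and Sn²⁺/Sn is oxidized (anode), so E°cell = E°(I₂/I⁻) − E°(Sn²⁺/Sn).
E°(Sn²⁺/Sn) = E°(cathode) − E°cell = +0.531 − (+0.666) = −0.135 V.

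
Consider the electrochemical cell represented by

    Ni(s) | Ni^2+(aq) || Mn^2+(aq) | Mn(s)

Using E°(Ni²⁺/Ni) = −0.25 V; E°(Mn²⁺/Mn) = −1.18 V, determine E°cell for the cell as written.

−0.93 V

By convention the left-hand electrode in cell notation is the anode (oxidation) and the right-hand electrode is the cathode (reduction).
E°cell = E°(right) − E°(left) = −1.18 − (−0.25) = −0.93 V.
The negative sign shows that, as written, the cell would require an external voltage to drive the reaction.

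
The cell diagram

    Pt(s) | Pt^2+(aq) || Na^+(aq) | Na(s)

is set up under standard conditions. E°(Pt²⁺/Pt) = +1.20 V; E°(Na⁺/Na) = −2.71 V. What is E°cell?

−3.91 V

By convention the left-hand electrode in cell notation is the anode (oxidation) and the right-hand electrode is the cathode (reduction).
E°cell = E°(right) − E°(left) = −2.71 − (+1.20) = −3.91 V.
The negative sign shows that, as written, the cell would require an external voltage to drive the reaction.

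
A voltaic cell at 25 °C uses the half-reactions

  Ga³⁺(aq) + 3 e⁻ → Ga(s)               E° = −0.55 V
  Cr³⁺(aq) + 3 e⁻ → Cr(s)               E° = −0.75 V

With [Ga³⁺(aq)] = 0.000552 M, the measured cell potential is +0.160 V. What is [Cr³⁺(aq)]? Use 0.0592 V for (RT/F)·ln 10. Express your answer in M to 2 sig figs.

The Ga³⁺/Ga couple has the larger reduction potential, so it is the cathode: E°cell = −0.55 − (−0.75) = +0.20 V and n = 3.
Since E = E° − (0.0592/n)·log Q, log Q = n(E° − E)/0.0592 = 2.027.
Balancing electrons gives Ga³⁺(aq) + Cr(s) → Ga(s) + Cr³⁺(aq); thus Q = [Cr³⁺(aq)] / [Ga³⁺(aq)].
Substituting the known concentrations and solving, log [Cr³⁺(aq)] = −1.231 and [Cr³⁺(aq)] = 0.059 M.

0.059 M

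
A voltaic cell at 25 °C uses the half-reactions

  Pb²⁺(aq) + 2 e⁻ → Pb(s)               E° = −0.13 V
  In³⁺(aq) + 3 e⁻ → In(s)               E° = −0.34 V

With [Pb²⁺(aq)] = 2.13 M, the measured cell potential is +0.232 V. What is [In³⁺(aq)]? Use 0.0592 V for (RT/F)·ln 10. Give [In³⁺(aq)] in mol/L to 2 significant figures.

0.24 M

With Pb²⁺/Pb at the cathode and In³⁺/In at the anode, E°cell = −0.13 − (−0.34) = +0.21 V (n = 6).
From the Nernst equation, log Q = n(E° − E)/0.0592 = 6·(+0.21 − (+0.232))/0.0592 = −2.230.
The balanced reaction is 3 Pb²⁺(aq) + 2 In(s) → 3 Pb(s) + 2 In³⁺(aq), so Q = [In³⁺(aq)]^2 / [Pb²⁺(aq)]^3.
Solving for the unknown gives log [In³⁺(aq)] = −0.622, so [In³⁺(aq)] ≈ 0.24 M.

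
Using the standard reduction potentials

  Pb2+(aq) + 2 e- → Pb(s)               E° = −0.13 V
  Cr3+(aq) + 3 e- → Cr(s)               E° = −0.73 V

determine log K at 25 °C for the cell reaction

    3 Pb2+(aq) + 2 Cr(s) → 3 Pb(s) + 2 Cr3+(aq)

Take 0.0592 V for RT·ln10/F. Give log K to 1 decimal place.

The Pb²⁺/Pb couple is reduced (cathode); E°cell = −0.13 − (−0.73) = +0.60 V with n = 6.
At equilibrium E = 0, so log K = nE°cell / 0.0592 = (6)(+0.60) / 0.0592 = 60.8.

log K = 60.8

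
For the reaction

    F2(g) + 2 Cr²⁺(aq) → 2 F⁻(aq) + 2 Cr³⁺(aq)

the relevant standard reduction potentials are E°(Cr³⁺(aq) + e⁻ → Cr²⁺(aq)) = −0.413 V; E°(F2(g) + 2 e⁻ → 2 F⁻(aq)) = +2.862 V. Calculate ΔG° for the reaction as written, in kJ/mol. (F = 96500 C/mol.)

In the reaction as written F2(g) is reduced, so the F₂/F⁻ couple is the cathode and Cr³⁺/Cr²⁺ is the anode.
E°cell = +2.862 − (−0.413) = +3.275 V; balancing electrons gives n = 2.
ΔG° = −nFE°cell = −(2)(96500)(+3.275) J/mol = −632 kJ/mol.

−632 kJ/mol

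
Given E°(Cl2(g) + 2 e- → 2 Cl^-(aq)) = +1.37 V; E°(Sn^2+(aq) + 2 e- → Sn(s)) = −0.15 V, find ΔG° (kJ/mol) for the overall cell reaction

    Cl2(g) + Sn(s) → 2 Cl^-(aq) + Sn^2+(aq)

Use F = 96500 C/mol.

−293 kJ/mol

In the reaction as written Cl2(g) is reduced, so the Cl₂/Cl⁻ couple is the cathode and Sn²⁺/Sn is the anode.
E°cell = +1.37 − (−0.15) = +1.52 V; balancing electrons gives n = 2.
ΔG° = −nFE°cell = −(2)(96500)(+1.52) J/mol = −293 kJ/mol.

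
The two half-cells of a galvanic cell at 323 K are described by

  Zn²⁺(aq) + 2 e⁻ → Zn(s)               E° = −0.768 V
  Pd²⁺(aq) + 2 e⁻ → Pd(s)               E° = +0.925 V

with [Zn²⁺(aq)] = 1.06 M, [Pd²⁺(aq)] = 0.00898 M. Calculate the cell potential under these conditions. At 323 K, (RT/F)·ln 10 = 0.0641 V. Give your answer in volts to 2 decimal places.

Since E°(Pd²⁺/Pd) > E°(Zn²⁺/Zn), Pd²⁺/Pd serves as the cathode.
E°cell = +0.925 − (−0.768) = +1.693 V, with n = 2 electrons transferred.
For the overall reaction Pd²⁺(aq) + Zn(s) → Pd(s) + Zn²⁺(aq), Q = [Zn²⁺(aq)] / [Pd²⁺(aq)] = 118, giving log Q = 2.072.
By the Nernst equation, E = +1.693 − (0.0641/2)·(2.072) = +1.63 V.

+1.63 V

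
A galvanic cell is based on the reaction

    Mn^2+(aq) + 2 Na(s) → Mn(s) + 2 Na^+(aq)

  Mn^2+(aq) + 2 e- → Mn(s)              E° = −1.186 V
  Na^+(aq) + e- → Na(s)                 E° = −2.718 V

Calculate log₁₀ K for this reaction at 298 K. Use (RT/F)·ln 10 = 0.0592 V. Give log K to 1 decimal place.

log K = 51.8

The Mn²⁺/Mn couple is reduced (cathode); E°cell = −1.186 − (−2.718) = +1.532 V with n = 2.
At equilibrium E = 0, so log K = nE°cell / 0.0592 = (2)(+1.532) / 0.0592 = 51.8.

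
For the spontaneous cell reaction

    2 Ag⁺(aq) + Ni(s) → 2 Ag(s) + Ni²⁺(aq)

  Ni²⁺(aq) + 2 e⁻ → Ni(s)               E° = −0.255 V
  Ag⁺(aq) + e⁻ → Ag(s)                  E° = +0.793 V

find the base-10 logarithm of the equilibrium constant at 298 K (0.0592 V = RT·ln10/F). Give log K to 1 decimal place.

The Ag⁺/Ag couple is reduced (cathode); E°cell = +0.793 − (−0.255) = +1.048 V with n = 2.
At equilibrium E = 0, so log K = nE°cell / 0.0592 = (2)(+1.048) / 0.0592 = 35.4.

log K = 35.4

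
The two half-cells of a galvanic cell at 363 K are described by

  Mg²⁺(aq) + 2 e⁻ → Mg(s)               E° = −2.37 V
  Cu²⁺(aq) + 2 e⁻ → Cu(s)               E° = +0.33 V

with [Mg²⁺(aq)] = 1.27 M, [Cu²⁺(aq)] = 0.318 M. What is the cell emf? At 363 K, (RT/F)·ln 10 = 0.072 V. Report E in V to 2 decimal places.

Since E°(Cu²⁺/Cu) > E°(Mg²⁺/Mg), Cu²⁺/Cu serves as the cathode.
E°cell = +0.33 − (−2.37) = +2.70 V, with n = 2 electrons transferred.
Balancing gives Cu²⁺(aq) + Mg(s) → Cu(s) + Mg²⁺(aq); hence Q = [Mg²⁺(aq)] / [Cu²⁺(aq)] = 3.99 (log Q = 0.601).
E = E° − (0.072/n)·log Q = +2.70 − (0.072/2)(0.601) = +2.68 V.

+2.68 V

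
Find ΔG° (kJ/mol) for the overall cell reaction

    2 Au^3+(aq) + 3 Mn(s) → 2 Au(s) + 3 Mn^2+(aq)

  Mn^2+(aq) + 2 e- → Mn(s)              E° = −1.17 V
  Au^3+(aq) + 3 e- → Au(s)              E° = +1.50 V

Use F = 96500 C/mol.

−1546 kJ/mol

In the reaction as written Au^3+(aq) is reduced, so the Au³⁺/Au couple is the cathode and Mn²⁺/Mn is the anode.
E°cell = +1.50 − (−1.17) = +2.67 V; balancing electrons gives n = 6.
ΔG° = −nFE°cell = −(6)(96500)(+2.67) J/mol = −1546 kJ/mol.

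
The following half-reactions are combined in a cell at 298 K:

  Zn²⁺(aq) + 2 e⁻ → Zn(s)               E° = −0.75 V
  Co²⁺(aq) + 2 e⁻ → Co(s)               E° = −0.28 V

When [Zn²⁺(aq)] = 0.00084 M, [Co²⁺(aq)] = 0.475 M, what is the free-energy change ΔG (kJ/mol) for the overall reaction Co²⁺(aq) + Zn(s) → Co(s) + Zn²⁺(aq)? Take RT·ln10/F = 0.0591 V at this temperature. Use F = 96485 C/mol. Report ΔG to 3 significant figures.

−106 kJ/mol

With Co²⁺/Co reduced at the cathode, E°cell = −0.28 − (−0.75) = +0.47 V and n = 2.
Here Q = [Zn²⁺(aq)] / [Co²⁺(aq)] = 0.00177 (log Q = −2.752), giving E = +0.47 − (0.0591/2)·(−2.752) = +0.5513 V.
ΔG = −nFE = −(2)(96485)(+0.5513) J/mol = −106 kJ/mol.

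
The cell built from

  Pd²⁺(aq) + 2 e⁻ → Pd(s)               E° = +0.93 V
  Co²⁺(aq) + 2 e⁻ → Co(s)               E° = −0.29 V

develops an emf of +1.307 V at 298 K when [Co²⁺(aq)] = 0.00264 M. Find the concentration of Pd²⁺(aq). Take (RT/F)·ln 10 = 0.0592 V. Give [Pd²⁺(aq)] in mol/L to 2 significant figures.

Pd²⁺/Pd is the cathode (higher E°); E°cell = +0.93 − (−0.29) = +1.22 V with n = 2.
Rearranging E = E° − (0.0592/n)·log Q gives log Q = 2(+1.22 − (+1.307))/0.0592 = −2.939.
Balancing electrons gives Pd²⁺(aq) + Co(s) → Pd(s) + Co²⁺(aq); thus Q = [Co²⁺(aq)] / [Pd²⁺(aq)].
Substituting the known concentrations and solving, log [Pd²⁺(aq)] = 0.361 and [Pd²⁺(aq)] = 2.3 M.

2.3 M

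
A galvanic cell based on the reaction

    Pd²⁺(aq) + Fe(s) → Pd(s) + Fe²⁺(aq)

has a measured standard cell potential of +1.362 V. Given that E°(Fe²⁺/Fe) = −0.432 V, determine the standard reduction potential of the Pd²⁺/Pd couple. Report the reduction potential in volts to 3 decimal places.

In the reaction as written the Pd²⁺/Pd couple is reduced (cathode) and Fe²⁺/Fe is oxidized (anode), so E°cell = E°(Pd²⁺/Pd) − E°(Fe²⁺/Fe).
E°(Pd²⁺/Pd) = E°cell + E°(anode) = +1.362 + (−0.432) = +0.930 V.

+0.930 V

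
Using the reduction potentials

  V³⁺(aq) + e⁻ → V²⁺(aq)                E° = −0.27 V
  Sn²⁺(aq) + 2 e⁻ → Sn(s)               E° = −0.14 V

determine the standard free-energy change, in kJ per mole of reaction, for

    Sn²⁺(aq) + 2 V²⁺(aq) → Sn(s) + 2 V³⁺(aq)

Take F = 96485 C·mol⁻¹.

−25.1 kJ/mol

In the reaction as written Sn²⁺(aq) is reduced, so the Sn²⁺/Sn couple is the cathode and V³⁺/V²⁺ is the anode.
E°cell = −0.14 − (−0.27) = +0.13 V; balancing electrons gives n = 2.
ΔG° = −nFE°cell = −(2)(96485)(+0.13) J/mol = −25.1 kJ/mol.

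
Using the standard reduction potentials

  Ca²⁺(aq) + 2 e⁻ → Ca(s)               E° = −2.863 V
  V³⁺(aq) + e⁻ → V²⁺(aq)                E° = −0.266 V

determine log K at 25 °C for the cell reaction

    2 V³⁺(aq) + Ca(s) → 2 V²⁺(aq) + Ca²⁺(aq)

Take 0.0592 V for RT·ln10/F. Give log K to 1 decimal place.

log K = 87.7

The V³⁺/V²⁺ couple is reduced (cathode); E°cell = −0.266 − (−2.863) = +2.597 V with n = 2.
At equilibrium E = 0, so log K = nE°cell / 0.0592 = (2)(+2.597) / 0.0592 = 87.7.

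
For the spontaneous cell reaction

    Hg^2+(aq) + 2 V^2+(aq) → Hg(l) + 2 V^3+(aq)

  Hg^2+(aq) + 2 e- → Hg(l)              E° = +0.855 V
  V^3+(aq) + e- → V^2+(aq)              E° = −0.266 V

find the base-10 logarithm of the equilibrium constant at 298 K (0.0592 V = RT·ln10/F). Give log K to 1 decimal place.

log K = 37.9

The Hg²⁺/Hg couple is reduced (cathode); E°cell = +0.855 − (−0.266) = +1.121 V with n = 2.
At equilibrium E = 0, so log K = nE°cell / 0.0592 = (2)(+1.121) / 0.0592 = 37.9.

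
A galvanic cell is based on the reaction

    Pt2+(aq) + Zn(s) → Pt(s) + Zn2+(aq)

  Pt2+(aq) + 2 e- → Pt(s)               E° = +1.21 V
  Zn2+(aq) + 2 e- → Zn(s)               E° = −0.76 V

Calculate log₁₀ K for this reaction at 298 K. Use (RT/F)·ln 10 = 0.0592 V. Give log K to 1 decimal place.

log K = 66.6

The Pt²⁺/Pt couple is reduced (cathode); E°cell = +1.21 − (−0.76) = +1.97 V with n = 2.
At equilibrium E = 0, so log K = nE°cell / 0.0592 = (2)(+1.97) / 0.0592 = 66.6.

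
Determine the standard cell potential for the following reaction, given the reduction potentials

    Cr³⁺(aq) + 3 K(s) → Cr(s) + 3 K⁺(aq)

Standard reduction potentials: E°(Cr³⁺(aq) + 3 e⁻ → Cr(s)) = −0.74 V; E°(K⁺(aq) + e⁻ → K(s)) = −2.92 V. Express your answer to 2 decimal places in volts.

Cr³⁺(aq) gains electrons, so the Cr³⁺/Cr couple is the cathode; the K⁺/K couple is the anode.
E°cell = E°(cathode) − E°(anode) = −0.74 − (−2.92) = +2.18 V.

+2.18 V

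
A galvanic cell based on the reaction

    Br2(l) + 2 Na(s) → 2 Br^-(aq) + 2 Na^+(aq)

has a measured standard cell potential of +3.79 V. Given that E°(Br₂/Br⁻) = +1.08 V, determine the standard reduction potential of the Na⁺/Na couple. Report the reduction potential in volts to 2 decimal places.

In the reaction as written the Br₂/Br⁻ couple is reduced (cathode) and Na⁺/Na is oxidized (anode), so E°cell = E°(Br₂/Br⁻) − E°(Na⁺/Na).
E°(Na⁺/Na) = E°(cathode) − E°cell = +1.08 − (+3.79) = −2.71 V.

−2.71 V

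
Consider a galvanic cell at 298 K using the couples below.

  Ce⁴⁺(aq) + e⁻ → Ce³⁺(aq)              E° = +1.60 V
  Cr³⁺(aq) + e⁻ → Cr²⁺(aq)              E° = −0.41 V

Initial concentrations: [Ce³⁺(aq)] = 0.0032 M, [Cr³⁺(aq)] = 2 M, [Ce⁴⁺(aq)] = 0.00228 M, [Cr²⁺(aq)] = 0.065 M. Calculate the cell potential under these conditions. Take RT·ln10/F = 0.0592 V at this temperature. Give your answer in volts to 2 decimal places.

The Ce⁴⁺/Ce³⁺ couple has the more positive E°, so it is the cathode; Cr³⁺/Cr²⁺ is the anode.
E°cell = +1.60 − (−0.41) = +2.01 V, with n = 1 electron transferred.
The balanced reaction is Ce⁴⁺(aq) + Cr²⁺(aq) → Ce³⁺(aq) + Cr³⁺(aq), so Q = ([Ce³⁺(aq)]·[Cr³⁺(aq)]) / ([Ce⁴⁺(aq)]·[Cr²⁺(aq)]) = 43.2 and log Q = 1.635.
E = E° − (0.0592/n)·log Q = +2.01 − (0.0592/1)(1.635) = +1.91 V.

+1.91 V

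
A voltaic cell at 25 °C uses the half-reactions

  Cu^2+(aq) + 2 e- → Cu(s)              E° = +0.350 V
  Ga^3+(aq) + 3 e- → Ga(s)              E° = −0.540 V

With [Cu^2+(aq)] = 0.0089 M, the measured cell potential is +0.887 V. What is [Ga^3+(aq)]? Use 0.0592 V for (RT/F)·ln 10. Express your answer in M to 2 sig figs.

With Cu²⁺/Cu at the cathode and Ga³⁺/Ga at the anode, E°cell = +0.350 − (−0.540) = +0.890 V (n = 6).
Rearranging E = E° − (0.0592/n)·log Q gives log Q = 6(+0.890 − (+0.887))/0.0592 = 0.304.
The balanced reaction is 3 Cu^2+(aq) + 2 Ga(s) → 3 Cu(s) + 2 Ga^3+(aq), so Q = [Ga^3+(aq)]^2 / [Cu^2+(aq)]^3.
Solving for the unknown gives log [Ga^3+(aq)] = −2.924, so [Ga^3+(aq)] ≈ 0.0012 M.

0.0012 M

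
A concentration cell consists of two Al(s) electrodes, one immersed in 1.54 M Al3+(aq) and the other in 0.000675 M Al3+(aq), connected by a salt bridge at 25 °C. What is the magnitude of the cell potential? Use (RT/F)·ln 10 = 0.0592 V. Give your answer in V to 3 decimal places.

0.066 V

For a concentration cell E°cell = 0, since both electrodes use the same couple.
The compartment with the higher Al3+(aq) concentration (1.54 M) acts as the cathode; ions are reduced there and produced at the dilute (0.000675 M) anode.
With n = 3, Ecell = −(0.0592/3)·log([dilute]/[conc]) = −(0.0592/3)·log(0.000675/1.54) = +0.066 V.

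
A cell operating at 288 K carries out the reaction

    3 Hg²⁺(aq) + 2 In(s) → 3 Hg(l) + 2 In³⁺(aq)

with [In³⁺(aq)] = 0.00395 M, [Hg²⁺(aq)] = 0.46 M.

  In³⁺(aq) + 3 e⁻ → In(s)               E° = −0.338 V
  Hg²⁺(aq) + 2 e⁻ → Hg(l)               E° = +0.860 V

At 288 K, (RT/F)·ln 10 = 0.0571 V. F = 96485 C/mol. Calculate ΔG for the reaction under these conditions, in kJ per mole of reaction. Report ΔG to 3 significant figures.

−714 kJ/mol

The standard cell potential is +0.860 − (−0.338) = +1.198 V, with n = 6 electrons in the balanced equation.
Q = [In³⁺(aq)]^2 / [Hg²⁺(aq)]^3 = 0.00016, so log Q = −3.795 and E = +1.198 − (0.0571/6)(−3.795) = +1.2341 V.
ΔG = −nFE = −(6)(96485)(+1.2341) J/mol = −714 kJ/mol.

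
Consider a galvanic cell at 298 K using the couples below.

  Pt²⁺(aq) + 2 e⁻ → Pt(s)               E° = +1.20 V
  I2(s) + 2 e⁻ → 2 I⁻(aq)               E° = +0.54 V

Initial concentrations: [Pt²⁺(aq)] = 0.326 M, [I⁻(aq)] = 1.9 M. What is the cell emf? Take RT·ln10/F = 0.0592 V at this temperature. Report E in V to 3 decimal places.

+0.662 V

Pt²⁺/Pt is reduced (cathode, E° = +1.20 V) and I₂/I⁻ is oxidized (anode).
E°cell = +1.20 − (+0.54) = +0.66 V, with n = 2 electrons transferred.
For the overall reaction Pt²⁺(aq) + 2 I⁻(aq) → Pt(s) + I2(s), Q = 1 / ([Pt²⁺(aq)]·[I⁻(aq)]^2) = 0.85, giving log Q = −0.071.
Applying E = E° − (RT ln10/nF)·log Q gives +0.66 − (0.0592/2)(−0.071) = +0.662 V.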